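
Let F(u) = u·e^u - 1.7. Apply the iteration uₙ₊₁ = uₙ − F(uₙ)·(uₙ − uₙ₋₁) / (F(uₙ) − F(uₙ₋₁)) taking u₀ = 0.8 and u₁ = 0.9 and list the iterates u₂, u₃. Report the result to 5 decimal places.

F(0.8) = 0.0804327, F(0.9) = 0.5136428
u₂ = 0.9000000 − 0.5136428·(0.9000000 − 0.8000000) / (0.5136428 − 0.0804327) = 0.9000000 − (0.0513643)/(0.4332101) = 0.7814333
F(0.7814333) = 0.0071202
u₃ = 0.7814333 − 0.0071202·(0.7814333 − 0.9000000) / (0.0071202 − 0.5136428) = 0.7814333 − (-0.0008442)/(-0.5065226) = 0.7797666

0.78143, 0.77977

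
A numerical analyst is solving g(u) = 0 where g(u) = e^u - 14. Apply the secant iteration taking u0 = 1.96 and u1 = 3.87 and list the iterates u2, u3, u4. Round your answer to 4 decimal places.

g(1.96) = -6.900673, g(3.87) = 33.942386
u2 = 3.870000 − 33.942386·(3.870000 − 1.960000) / (33.942386 − (-6.900673)) = 3.870000 − (64.829957)/(40.843059) = 2.282706
g(2.282706) = -4.196832
u3 = 2.282706 − (-4.196832)·(2.282706 − 3.870000) / (-4.196832 − 33.942386) = 2.282706 − (6.661607)/(-38.139218) = 2.457371
g(2.457371) = -2.325918
u4 = 2.457371 − (-2.325918)·(2.457371 − 2.282706) / (-2.325918 − (-4.196832)) = 2.457371 − (-0.406258)/(1.870914) = 2.674515

2.2827, 2.4574, 2.6745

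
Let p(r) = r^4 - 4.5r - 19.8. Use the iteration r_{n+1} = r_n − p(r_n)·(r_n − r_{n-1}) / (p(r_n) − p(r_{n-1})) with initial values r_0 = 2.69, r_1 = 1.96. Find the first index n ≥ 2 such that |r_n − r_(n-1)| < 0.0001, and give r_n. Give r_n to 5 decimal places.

p(2.69) = 20.4561432, p(1.96) = -13.8621094
r_2 = 1.9600000 − (-13.8621094)·(-0.7300000)/(-34.3182526) = 2.2548676;  |Δ| = 0.2948676
p(2.2548676) = -4.0954983
r_3 = 2.2548676 − (-4.0954983)·(0.2948676)/(9.7666112) = 2.3785164;  |Δ| = 0.1236488
p(2.3785164) = 1.5021732
r_4 = 2.3785164 − 1.5021732·(0.1236488)/(5.5976715) = 2.3453344;  |Δ| = 0.0331820
p(2.3453344) = -0.0974780
r_5 = 2.3453344 − (-0.0974780)·(-0.0331820)/(-1.5996512) = 2.3473564;  |Δ| = 0.0020220
p(2.3473564) = -0.0021003
r_6 = 2.3473564 − (-0.0021003)·(0.0020220)/(0.0953777) = 2.3474009;  |Δ| = 0.0000445
|r_6 − r_5| = 0.0000445 < 0.0001

n = 6, r_n = 2.34740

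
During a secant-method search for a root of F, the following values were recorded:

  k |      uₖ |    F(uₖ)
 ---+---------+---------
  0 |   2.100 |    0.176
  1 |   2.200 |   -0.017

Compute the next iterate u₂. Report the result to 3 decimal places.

2.191

u₂ = 2.200 − (-0.017)·(2.200 − 2.100) / (-0.017 − 0.176)
   = 2.200 − (-0.00170)/(-0.19300) = 2.19119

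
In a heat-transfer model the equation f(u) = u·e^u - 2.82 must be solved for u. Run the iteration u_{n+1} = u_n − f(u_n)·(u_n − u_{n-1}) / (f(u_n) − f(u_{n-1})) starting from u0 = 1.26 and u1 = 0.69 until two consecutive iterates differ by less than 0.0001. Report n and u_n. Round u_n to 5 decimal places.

n = 6, u_n = 1.01845

f(1.26) = 1.6220311, f(0.69) = -1.4443363
u2 = 0.6900000 − (-1.4443363)·(-0.5700000)/(-3.0663674) = 0.9584844;  |Δ| = 0.2684844
f(0.9584844) = -0.3205210
u3 = 0.9584844 − (-0.3205210)·(0.2684844)/(1.1238153) = 1.0350582;  |Δ| = 0.0765738
f(1.0350582) = 0.0939684
u4 = 1.0350582 − 0.0939684·(0.0765738)/(0.4144894) = 1.0176982;  |Δ| = 0.0173600
f(1.0176982) = -0.0042133
u5 = 1.0176982 − (-0.0042133)·(-0.0173600)/(-0.0981818) = 1.0184432;  |Δ| = 0.0007450
f(1.0184432) = -0.0000521
u6 = 1.0184432 − (-0.0000521)·(0.0007450)/(0.0041612) = 1.0184525;  |Δ| = 0.0000093
|u6 − u5| = 0.0000093 < 0.0001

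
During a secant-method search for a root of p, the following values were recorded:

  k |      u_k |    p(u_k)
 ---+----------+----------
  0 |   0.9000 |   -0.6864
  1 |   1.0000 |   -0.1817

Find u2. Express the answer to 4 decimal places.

1.0360

u2 = 1.0000 − (-0.1817)·(1.0000 − 0.9000) / (-0.1817 − (-0.6864))
   = 1.0000 − (-0.018170)/(0.504700) = 1.036002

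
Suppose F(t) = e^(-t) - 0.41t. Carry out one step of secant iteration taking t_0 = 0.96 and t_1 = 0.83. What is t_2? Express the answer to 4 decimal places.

0.9469

F(0.96) = -0.010707, F(0.83) = 0.095749
t_2 = 0.830000 − 0.095749·(0.830000 − 0.960000) / (0.095749 − (-0.010707)) = 0.830000 − (-0.012447)/(0.106456) = 0.946925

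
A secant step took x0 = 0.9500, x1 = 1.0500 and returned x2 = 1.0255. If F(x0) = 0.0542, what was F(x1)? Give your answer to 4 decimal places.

-0.0176

The secant line through (0.9500, 0.0542) and (1.0500, F(x1)) crosses zero at x2 = 1.0255.
So (0.9500, 0.0542), (1.0500, F(x1)), (1.0255, 0) are collinear:
F(x1) = 0.0542 · (1.0500 − 1.0255) / (0.9500 − 1.0255) = 0.0542 · (0.024500)/(-0.075500) = -0.017588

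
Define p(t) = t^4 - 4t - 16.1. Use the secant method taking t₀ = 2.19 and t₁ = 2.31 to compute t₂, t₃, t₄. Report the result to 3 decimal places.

2.235, 2.237, 2.237

p(2.19) = -1.85742, p(2.31) = 3.13396
t₂ = 2.31000 − 3.13396·(2.31000 − 2.19000) / (3.13396 − (-1.85742)) = 2.31000 − (0.37608)/(4.99139) = 2.23466
p(2.23466) = -0.10175
t₃ = 2.23466 − (-0.10175)·(2.23466 − 2.31000) / (-0.10175 − 3.13396) = 2.23466 − (0.00767)/(-3.23571) = 2.23702
p(2.23702) = -0.00530
t₄ = 2.23702 − (-0.00530)·(2.23702 − 2.23466) / (-0.00530 − (-0.10175)) = 2.23702 − (-0.00001)/(0.09644) = 2.23715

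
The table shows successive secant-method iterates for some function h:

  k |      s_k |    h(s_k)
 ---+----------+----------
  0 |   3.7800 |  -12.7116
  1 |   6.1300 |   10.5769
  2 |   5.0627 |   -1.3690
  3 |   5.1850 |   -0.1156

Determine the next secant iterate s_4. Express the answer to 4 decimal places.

5.1963

s_4 = 5.1850 − (-0.1156)·(5.1850 − 5.0627) / (-0.1156 − (-1.3690))
   = 5.1850 − (-0.014138)/(1.253400) = 5.196280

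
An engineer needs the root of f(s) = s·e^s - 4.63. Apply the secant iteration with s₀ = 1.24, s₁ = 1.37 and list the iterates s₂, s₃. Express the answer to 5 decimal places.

1.28054, 1.28304

f(1.24) = -0.3450393, f(1.37) = 0.7614305
s₂ = 1.3700000 − 0.7614305·(1.3700000 − 1.2400000) / (0.7614305 − (-0.3450393)) = 1.3700000 − (0.0989860)/(1.1064698) = 1.2805389
f(1.2805389) = -0.0218800
s₃ = 1.2805389 − (-0.0218800)·(1.2805389 − 1.3700000) / (-0.0218800 − 0.7614305) = 1.2805389 − (0.0019574)/(-0.7833104) = 1.2830378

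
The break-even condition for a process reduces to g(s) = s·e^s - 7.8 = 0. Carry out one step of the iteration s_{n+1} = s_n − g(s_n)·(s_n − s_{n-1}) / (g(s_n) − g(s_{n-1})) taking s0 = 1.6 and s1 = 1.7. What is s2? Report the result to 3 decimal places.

g(1.6) = 0.12485, g(1.7) = 1.50571
s2 = 1.70000 − 1.50571·(1.70000 − 1.60000) / (1.50571 − 0.12485) = 1.70000 − (0.15057)/(1.38086) = 1.59096

1.591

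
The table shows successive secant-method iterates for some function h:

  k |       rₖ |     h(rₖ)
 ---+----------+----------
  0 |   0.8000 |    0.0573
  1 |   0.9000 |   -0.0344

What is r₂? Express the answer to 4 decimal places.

r₂ = 0.9000 − (-0.0344)·(0.9000 − 0.8000) / (-0.0344 − 0.0573)
   = 0.9000 − (-0.003440)/(-0.091700) = 0.862486

0.8625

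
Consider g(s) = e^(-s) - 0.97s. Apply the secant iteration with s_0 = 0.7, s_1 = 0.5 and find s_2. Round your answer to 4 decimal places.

g(0.7) = -0.182415, g(0.5) = 0.121531
s_2 = 0.500000 − 0.121531·(0.500000 − 0.700000) / (0.121531 − (-0.182415)) = 0.500000 − (-0.024306)/(0.303945) = 0.579969

0.5800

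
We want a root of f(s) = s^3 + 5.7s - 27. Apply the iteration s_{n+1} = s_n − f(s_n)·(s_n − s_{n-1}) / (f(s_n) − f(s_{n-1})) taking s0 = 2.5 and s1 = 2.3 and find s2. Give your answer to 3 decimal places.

2.375

f(2.5) = 2.87500, f(2.3) = -1.72300
s2 = 2.30000 − (-1.72300)·(2.30000 − 2.50000) / (-1.72300 − 2.87500) = 2.30000 − (0.34460)/(-4.59800) = 2.37495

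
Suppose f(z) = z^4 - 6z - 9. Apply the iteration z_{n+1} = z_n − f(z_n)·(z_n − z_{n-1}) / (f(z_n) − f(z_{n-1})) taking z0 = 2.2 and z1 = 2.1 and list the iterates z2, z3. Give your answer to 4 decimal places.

2.1637, 2.1657

f(2.2) = 1.225600, f(2.1) = -2.151900
z2 = 2.100000 − (-2.151900)·(2.100000 − 2.200000) / (-2.151900 − 1.225600) = 2.100000 − (0.215190)/(-3.377500) = 2.163713
f(2.163713) = -0.064401
z3 = 2.163713 − (-0.064401)·(2.163713 − 2.100000) / (-0.064401 − (-2.151900)) = 2.163713 − (-0.004103)/(2.087499) = 2.165678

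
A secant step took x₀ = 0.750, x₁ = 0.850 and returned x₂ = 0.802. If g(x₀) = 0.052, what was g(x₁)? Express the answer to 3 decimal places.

-0.048

The secant line through (0.750, 0.052) and (0.850, g(x₁)) crosses zero at x₂ = 0.802.
So (0.750, 0.052), (0.850, g(x₁)), (0.802, 0) are collinear:
g(x₁) = 0.052 · (0.850 − 0.802) / (0.750 − 0.802) = 0.052 · (0.04800)/(-0.05200) = -0.04800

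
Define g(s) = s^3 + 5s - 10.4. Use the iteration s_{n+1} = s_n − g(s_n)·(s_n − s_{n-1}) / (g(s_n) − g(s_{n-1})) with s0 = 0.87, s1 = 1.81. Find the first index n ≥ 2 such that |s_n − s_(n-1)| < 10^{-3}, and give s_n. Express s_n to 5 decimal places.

n = 5, s_n = 1.45893

g(0.87) = -5.3914970, g(1.81) = 4.5797410
s2 = 1.8100000 − 4.5797410·(0.9400000)/(9.9712380) = 1.3782626;  |Δ| = 0.4317374
g(1.3782626) = -0.8905288
s3 = 1.3782626 − (-0.8905288)·(-0.4317374)/(-5.4702698) = 1.4485470;  |Δ| = 0.0702844
g(1.4485470) = -0.1177959
s4 = 1.4485470 − (-0.1177959)·(0.0702844)/(0.7727329) = 1.4592612;  |Δ| = 0.0107142
g(1.4592612) = 0.0037196
s5 = 1.4592612 − 0.0037196·(0.0107142)/(0.1215155) = 1.4589332;  |Δ| = 0.0003280
|s5 − s4| = 0.0003280 < 10^{-3}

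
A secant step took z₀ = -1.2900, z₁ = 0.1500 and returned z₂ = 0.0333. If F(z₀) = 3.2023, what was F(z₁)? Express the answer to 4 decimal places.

The secant line through (-1.2900, 3.2023) and (0.1500, F(z₁)) crosses zero at z₂ = 0.0333.
So (-1.2900, 3.2023), (0.1500, F(z₁)), (0.0333, 0) are collinear:
F(z₁) = 3.2023 · (0.1500 − 0.0333) / (-1.2900 − 0.0333) = 3.2023 · (0.116700)/(-1.323300) = -0.282406

-0.2824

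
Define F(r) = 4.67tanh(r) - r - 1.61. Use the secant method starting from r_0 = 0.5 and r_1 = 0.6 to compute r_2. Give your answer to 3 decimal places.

0.481

F(0.5) = 0.04809, F(0.6) = 0.29802
r_2 = 0.60000 − 0.29802·(0.60000 − 0.50000) / (0.29802 − 0.04809) = 0.60000 − (0.02980)/(0.24993) = 0.48076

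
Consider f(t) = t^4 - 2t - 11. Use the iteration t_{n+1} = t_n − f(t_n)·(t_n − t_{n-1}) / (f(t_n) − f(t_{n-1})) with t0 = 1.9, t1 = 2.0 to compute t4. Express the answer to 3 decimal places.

f(1.9) = -1.76790, f(2.0) = 1.00000
t2 = 2.00000 − 1.00000·(2.00000 − 1.90000) / (1.00000 − (-1.76790)) = 2.00000 − (0.10000)/(2.76790) = 1.96387
f(1.96387) = -0.05290
t3 = 1.96387 − (-0.05290)·(1.96387 − 2.00000) / (-0.05290 − 1.00000) = 1.96387 − (0.00191)/(-1.05290) = 1.96569
f(1.96569) = -0.00146
t4 = 1.96569 − (-0.00146)·(1.96569 − 1.96387) / (-0.00146 − (-0.05290)) = 1.96569 − (0.00000)/(0.05144) = 1.96574

1.966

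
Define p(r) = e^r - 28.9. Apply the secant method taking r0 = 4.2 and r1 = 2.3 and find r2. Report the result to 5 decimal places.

p(4.2) = 37.7863310, p(2.3) = -18.9258175
r2 = 2.3000000 − (-18.9258175)·(2.3000000 − 4.2000000) / (-18.9258175 − 37.7863310) = 2.3000000 − (35.9590533)/(-56.7121486) = 2.9340626

2.93406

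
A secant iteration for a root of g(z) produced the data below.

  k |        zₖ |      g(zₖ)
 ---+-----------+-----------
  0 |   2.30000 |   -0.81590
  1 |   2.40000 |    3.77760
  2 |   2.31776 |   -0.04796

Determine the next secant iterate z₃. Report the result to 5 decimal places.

2.31879

z₃ = 2.31776 − (-0.04796)·(2.31776 − 2.40000) / (-0.04796 − 3.77760)
   = 2.31776 − (0.0039442)/(-3.8255600) = 2.3187910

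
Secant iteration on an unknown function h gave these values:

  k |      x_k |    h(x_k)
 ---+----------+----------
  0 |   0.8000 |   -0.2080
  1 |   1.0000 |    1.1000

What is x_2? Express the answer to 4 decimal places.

x_2 = 1.0000 − 1.1000·(1.0000 − 0.8000) / (1.1000 − (-0.2080))
   = 1.0000 − (0.220000)/(1.308000) = 0.831804

0.8318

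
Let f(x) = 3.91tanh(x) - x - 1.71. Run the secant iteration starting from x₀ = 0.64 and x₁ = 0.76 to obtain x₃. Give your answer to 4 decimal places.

f(0.64) = -0.141243, f(0.76) = 0.036611
x₂ = 0.760000 − 0.036611·(0.760000 − 0.640000) / (0.036611 − (-0.141243)) = 0.760000 − (0.004393)/(0.177854) = 0.735298
f(0.735298) = 0.003519
x₃ = 0.735298 − 0.003519·(0.735298 − 0.760000) / (0.003519 − 0.036611) = 0.735298 − (-0.000087)/(-0.033092) = 0.732671

0.7327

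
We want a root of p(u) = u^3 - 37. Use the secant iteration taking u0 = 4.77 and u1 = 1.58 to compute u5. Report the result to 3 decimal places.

p(4.77) = 71.53133, p(1.58) = -33.05569
u2 = 1.58000 − (-33.05569)·(1.58000 − 4.77000) / (-33.05569 − 71.53133) = 1.58000 − (105.44764)/(-104.58702) = 2.58823
p(2.58823) = -19.66164
u3 = 2.58823 − (-19.66164)·(2.58823 − 1.58000) / (-19.66164 − (-33.05569)) = 2.58823 − (-19.82343)/(13.39405) = 4.06825
p(4.06825) = 30.33206
u4 = 4.06825 − 30.33206·(4.06825 − 2.58823) / (30.33206 − (-19.66164)) = 4.06825 − (44.89200)/(49.99370) = 3.17029
p(3.17029) = -5.13613
u5 = 3.17029 − (-5.13613)·(3.17029 − 4.06825) / (-5.13613 − 30.33206) = 3.17029 − (4.61200)/(-35.46819) = 3.30033

3.300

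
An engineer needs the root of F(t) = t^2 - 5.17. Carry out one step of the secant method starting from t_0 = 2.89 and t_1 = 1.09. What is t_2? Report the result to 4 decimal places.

2.0905

F(2.89) = 3.182100, F(1.09) = -3.981900
t_2 = 1.090000 − (-3.981900)·(1.090000 − 2.890000) / (-3.981900 − 3.182100) = 1.090000 − (7.167420)/(-7.164000) = 2.090477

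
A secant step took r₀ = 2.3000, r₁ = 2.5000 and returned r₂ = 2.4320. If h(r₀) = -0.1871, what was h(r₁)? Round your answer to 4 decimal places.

The secant line through (2.3000, -0.1871) and (2.5000, h(r₁)) crosses zero at r₂ = 2.4320.
So (2.3000, -0.1871), (2.5000, h(r₁)), (2.4320, 0) are collinear:
h(r₁) = -0.1871 · (2.5000 − 2.4320) / (2.3000 − 2.4320) = -0.1871 · (0.068000)/(-0.132000) = 0.096385

0.0964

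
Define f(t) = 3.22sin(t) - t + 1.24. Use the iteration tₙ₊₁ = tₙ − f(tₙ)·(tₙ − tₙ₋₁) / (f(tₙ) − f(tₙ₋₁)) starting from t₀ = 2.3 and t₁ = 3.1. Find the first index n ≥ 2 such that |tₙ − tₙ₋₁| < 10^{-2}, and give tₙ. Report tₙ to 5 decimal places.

f(2.3) = 1.3411708, f(3.1) = -1.7261103
t₂ = 3.1000000 − (-1.7261103)·(0.8000000)/(-3.0672811) = 2.6498006;  |Δ| = 0.4501994
f(2.6498006) = 0.1107039
t₃ = 2.6498006 − 0.1107039·(-0.4501994)/(1.8368142) = 2.6769339;  |Δ| = 0.0271333
f(2.6769339) = 0.0060054
t₄ = 2.6769339 − 0.0060054·(0.0271333)/(-0.1046985) = 2.6784902;  |Δ| = 0.0015563
|t₄ − t₃| = 0.0015563 < 10^{-2}

n = 4, tₙ = 2.67849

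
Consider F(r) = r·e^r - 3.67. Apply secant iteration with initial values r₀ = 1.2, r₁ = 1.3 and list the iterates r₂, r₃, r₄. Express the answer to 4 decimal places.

F(1.2) = 0.314140, F(1.3) = 1.100086
r₂ = 1.300000 − 1.100086·(1.300000 − 1.200000) / (1.100086 − 0.314140) = 1.300000 − (0.110009)/(0.785945) = 1.160030
F(1.160030) = 0.030531
r₃ = 1.160030 − 0.030531·(1.160030 − 1.300000) / (0.030531 − 1.100086) = 1.160030 − (-0.004273)/(-1.069555) = 1.156035
F(1.156035) = 0.003080
r₄ = 1.156035 − 0.003080·(1.156035 − 1.160030) / (0.003080 − 0.030531) = 1.156035 − (-0.000012)/(-0.027451) = 1.155586

1.1600, 1.1560, 1.1556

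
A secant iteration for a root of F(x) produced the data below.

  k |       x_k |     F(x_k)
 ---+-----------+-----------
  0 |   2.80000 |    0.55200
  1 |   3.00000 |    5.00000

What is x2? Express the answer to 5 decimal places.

x2 = 3.00000 − 5.00000·(3.00000 − 2.80000) / (5.00000 − 0.55200)
   = 3.00000 − (1.0000000)/(4.4480000) = 2.7751799

2.77518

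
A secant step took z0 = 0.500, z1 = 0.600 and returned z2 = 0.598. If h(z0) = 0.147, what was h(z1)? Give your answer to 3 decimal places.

-0.003

The secant line through (0.500, 0.147) and (0.600, h(z1)) crosses zero at z2 = 0.598.
So (0.500, 0.147), (0.600, h(z1)), (0.598, 0) are collinear:
h(z1) = 0.147 · (0.600 − 0.598) / (0.500 − 0.598) = 0.147 · (0.00200)/(-0.09800) = -0.00300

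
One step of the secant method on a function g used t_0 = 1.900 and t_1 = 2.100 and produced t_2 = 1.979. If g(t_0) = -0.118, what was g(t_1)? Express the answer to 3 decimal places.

The secant line through (1.900, -0.118) and (2.100, g(t_1)) crosses zero at t_2 = 1.979.
So (1.900, -0.118), (2.100, g(t_1)), (1.979, 0) are collinear:
g(t_1) = -0.118 · (2.100 − 1.979) / (1.900 − 1.979) = -0.118 · (0.12100)/(-0.07900) = 0.18073

0.181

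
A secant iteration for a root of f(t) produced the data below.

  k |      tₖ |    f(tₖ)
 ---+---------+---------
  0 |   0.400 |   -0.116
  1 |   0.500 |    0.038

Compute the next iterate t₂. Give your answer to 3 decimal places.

0.475

t₂ = 0.500 − 0.038·(0.500 − 0.400) / (0.038 − (-0.116))
   = 0.500 − (0.00380)/(0.15400) = 0.47532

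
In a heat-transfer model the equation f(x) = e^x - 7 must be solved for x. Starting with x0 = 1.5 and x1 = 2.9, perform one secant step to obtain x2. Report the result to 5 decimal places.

f(1.5) = -2.5183109, f(2.9) = 11.1741454
x2 = 2.9000000 − 11.1741454·(2.9000000 − 1.5000000) / (11.1741454 − (-2.5183109)) = 2.9000000 − (15.6438035)/(13.6924563) = 1.7574874

1.75749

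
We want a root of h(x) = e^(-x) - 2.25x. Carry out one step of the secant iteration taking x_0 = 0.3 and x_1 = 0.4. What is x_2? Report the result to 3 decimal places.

h(0.3) = 0.06582, h(0.4) = -0.22968
x_2 = 0.40000 − (-0.22968)·(0.40000 − 0.30000) / (-0.22968 − 0.06582) = 0.40000 − (-0.02297)/(-0.29550) = 0.32227

0.322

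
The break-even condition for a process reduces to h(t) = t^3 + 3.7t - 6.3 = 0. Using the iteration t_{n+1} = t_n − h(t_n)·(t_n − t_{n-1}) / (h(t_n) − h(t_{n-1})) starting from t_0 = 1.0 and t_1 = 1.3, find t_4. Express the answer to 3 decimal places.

h(1.0) = -1.60000, h(1.3) = 0.70700
t_2 = 1.30000 − 0.70700·(1.30000 − 1.00000) / (0.70700 − (-1.60000)) = 1.30000 − (0.21210)/(2.30700) = 1.20806
h(1.20806) = -0.06710
t_3 = 1.20806 − (-0.06710)·(1.20806 − 1.30000) / (-0.06710 − 0.70700) = 1.20806 − (0.00617)/(-0.77410) = 1.21603
h(1.21603) = -0.00249
t_4 = 1.21603 − (-0.00249)·(1.21603 − 1.20806) / (-0.00249 − (-0.06710)) = 1.21603 − (-0.00002)/(0.06461) = 1.21634

1.216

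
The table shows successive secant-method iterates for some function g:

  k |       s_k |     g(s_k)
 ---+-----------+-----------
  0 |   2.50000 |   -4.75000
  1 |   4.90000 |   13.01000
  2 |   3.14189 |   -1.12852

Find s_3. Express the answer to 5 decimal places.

3.28222

s_3 = 3.14189 − (-1.12852)·(3.14189 − 4.90000) / (-1.12852 − 13.01000)
   = 3.14189 − (1.9840623)/(-14.1385200) = 3.2822203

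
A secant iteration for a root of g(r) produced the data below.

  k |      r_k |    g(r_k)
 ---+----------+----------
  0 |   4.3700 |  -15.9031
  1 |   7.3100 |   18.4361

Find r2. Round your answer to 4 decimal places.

5.7316

r2 = 7.3100 − 18.4361·(7.3100 − 4.3700) / (18.4361 − (-15.9031))
   = 7.3100 − (54.202134)/(34.339200) = 5.731567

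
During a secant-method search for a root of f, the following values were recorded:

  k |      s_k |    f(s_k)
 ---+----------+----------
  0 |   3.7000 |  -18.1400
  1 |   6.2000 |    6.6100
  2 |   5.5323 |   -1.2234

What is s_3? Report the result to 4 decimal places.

s_3 = 5.5323 − (-1.2234)·(5.5323 − 6.2000) / (-1.2234 − 6.6100)
   = 5.5323 − (0.816864)/(-7.833400) = 5.636580

5.6366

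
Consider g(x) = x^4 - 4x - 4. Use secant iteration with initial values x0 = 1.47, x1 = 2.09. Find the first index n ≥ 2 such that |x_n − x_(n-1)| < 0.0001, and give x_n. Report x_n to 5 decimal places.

g(1.47) = -5.2105112, g(2.09) = 6.7202976
x2 = 2.0900000 − 6.7202976·(0.6200000)/(11.9308088) = 1.7407710;  |Δ| = 0.3492290
g(1.7407710) = -1.7804650
x3 = 1.7407710 − (-1.7804650)·(-0.3492290)/(-8.5007626) = 1.8139162;  |Δ| = 0.0731452
g(1.8139162) = -0.4296435
x4 = 1.8139162 − (-0.4296435)·(0.0731452)/(1.3508214) = 1.8371808;  |Δ| = 0.0232646
g(1.8371808) = 0.0434772
x5 = 1.8371808 − 0.0434772·(0.0232646)/(0.4731207) = 1.8350429;  |Δ| = 0.0021379
g(1.8350429) = -0.0009063
x6 = 1.8350429 − (-0.0009063)·(-0.0021379)/(-0.0443835) = 1.8350866;  |Δ| = 0.0000437
|x6 − x5| = 0.0000437 < 0.0001

n = 6, x_n = 1.83509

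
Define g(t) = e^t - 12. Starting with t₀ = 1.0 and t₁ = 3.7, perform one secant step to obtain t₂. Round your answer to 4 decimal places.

g(1.0) = -9.281718, g(3.7) = 28.447304
t₂ = 3.700000 − 28.447304·(3.700000 − 1.000000) / (28.447304 − (-9.281718)) = 3.700000 − (76.807722)/(37.729023) = 1.664227

1.6642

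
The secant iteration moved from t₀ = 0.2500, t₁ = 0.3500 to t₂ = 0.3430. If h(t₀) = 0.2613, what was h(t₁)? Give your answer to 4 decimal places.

The secant line through (0.2500, 0.2613) and (0.3500, h(t₁)) crosses zero at t₂ = 0.3430.
So (0.2500, 0.2613), (0.3500, h(t₁)), (0.3430, 0) are collinear:
h(t₁) = 0.2613 · (0.3500 − 0.3430) / (0.2500 − 0.3430) = 0.2613 · (0.007000)/(-0.093000) = -0.019668

-0.0197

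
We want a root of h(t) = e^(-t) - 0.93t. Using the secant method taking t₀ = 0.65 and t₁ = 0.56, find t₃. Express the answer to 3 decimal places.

0.594

h(0.65) = -0.08245, h(0.56) = 0.05041
t₂ = 0.56000 − 0.05041·(0.56000 − 0.65000) / (0.05041 − (-0.08245)) = 0.56000 − (-0.00454)/(0.13286) = 0.59415
h(0.59415) = -0.00052
t₃ = 0.59415 − (-0.00052)·(0.59415 − 0.56000) / (-0.00052 − 0.05041) = 0.59415 − (-0.00002)/(-0.05093) = 0.59380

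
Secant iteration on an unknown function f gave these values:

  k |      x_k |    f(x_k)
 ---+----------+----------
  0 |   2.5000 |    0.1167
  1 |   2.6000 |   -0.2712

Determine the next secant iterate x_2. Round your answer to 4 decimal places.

2.5301

x_2 = 2.6000 − (-0.2712)·(2.6000 − 2.5000) / (-0.2712 − 0.1167)
   = 2.6000 − (-0.027120)/(-0.387900) = 2.530085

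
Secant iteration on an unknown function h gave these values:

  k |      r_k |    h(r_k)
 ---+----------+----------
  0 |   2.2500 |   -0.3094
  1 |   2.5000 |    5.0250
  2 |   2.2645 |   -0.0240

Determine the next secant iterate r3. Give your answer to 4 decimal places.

2.2656

r3 = 2.2645 − (-0.0240)·(2.2645 − 2.5000) / (-0.0240 − 5.0250)
   = 2.2645 − (0.005652)/(-5.049000) = 2.265619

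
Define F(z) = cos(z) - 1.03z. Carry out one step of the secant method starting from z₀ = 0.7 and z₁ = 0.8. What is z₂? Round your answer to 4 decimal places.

F(0.7) = 0.043842, F(0.8) = -0.127293
z₂ = 0.800000 − (-0.127293)·(0.800000 − 0.700000) / (-0.127293 − 0.043842) = 0.800000 − (-0.012729)/(-0.171135) = 0.725618

0.7256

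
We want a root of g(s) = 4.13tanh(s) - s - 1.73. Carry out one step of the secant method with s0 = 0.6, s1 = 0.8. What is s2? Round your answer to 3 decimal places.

g(0.6) = -0.11199, g(0.8) = 0.21247
s2 = 0.80000 − 0.21247·(0.80000 − 0.60000) / (0.21247 − (-0.11199)) = 0.80000 − (0.04249)/(0.32446) = 0.66903

0.669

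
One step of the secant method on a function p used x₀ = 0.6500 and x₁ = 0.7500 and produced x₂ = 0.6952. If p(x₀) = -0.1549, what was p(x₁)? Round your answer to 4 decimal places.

The secant line through (0.6500, -0.1549) and (0.7500, p(x₁)) crosses zero at x₂ = 0.6952.
So (0.6500, -0.1549), (0.7500, p(x₁)), (0.6952, 0) are collinear:
p(x₁) = -0.1549 · (0.7500 − 0.6952) / (0.6500 − 0.6952) = -0.1549 · (0.054800)/(-0.045200) = 0.187799

0.1878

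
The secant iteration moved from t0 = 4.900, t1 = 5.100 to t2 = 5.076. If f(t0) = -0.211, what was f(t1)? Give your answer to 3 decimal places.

The secant line through (4.900, -0.211) and (5.100, f(t1)) crosses zero at t2 = 5.076.
So (4.900, -0.211), (5.100, f(t1)), (5.076, 0) are collinear:
f(t1) = -0.211 · (5.100 − 5.076) / (4.900 − 5.076) = -0.211 · (0.02400)/(-0.17600) = 0.02877

0.029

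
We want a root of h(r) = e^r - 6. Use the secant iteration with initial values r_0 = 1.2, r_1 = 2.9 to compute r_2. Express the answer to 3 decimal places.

h(1.2) = -2.67988, h(2.9) = 12.17415
r_2 = 2.90000 − 12.17415·(2.90000 − 1.20000) / (12.17415 − (-2.67988)) = 2.90000 − (20.69605)/(14.85403) = 1.50670

1.507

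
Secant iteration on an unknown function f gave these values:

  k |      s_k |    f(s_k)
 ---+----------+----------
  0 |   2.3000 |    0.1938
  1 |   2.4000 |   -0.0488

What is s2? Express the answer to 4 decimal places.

2.3799

s2 = 2.4000 − (-0.0488)·(2.4000 − 2.3000) / (-0.0488 − 0.1938)
   = 2.4000 − (-0.004880)/(-0.242600) = 2.379885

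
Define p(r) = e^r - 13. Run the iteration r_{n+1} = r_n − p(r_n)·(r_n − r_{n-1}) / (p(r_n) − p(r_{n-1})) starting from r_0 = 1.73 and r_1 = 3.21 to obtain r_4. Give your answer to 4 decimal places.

p(1.73) = -7.359346, p(3.21) = 11.779086
r_2 = 3.210000 − 11.779086·(3.210000 − 1.730000) / (11.779086 − (-7.359346)) = 3.210000 − (17.433048)/(19.138432) = 2.299108
p(2.299108) = -3.034712
r_3 = 2.299108 − (-3.034712)·(2.299108 − 3.210000) / (-3.034712 − 11.779086) = 2.299108 − (2.764295)/(-14.813798) = 2.485711
p(2.485711) = -0.990349
r_4 = 2.485711 − (-0.990349)·(2.485711 − 2.299108) / (-0.990349 − (-3.034712)) = 2.485711 − (-0.184802)/(2.044363) = 2.576106

2.5761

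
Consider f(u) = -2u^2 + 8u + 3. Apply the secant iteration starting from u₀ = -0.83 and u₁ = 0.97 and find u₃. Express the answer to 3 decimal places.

f(-0.83) = -5.01780, f(0.97) = 8.87820
u₂ = 0.97000 − 8.87820·(0.97000 − (-0.83000)) / (8.87820 − (-5.01780)) = 0.97000 − (15.98076)/(13.89600) = -0.18003
f(-0.18003) = 1.49497
u₃ = -0.18003 − 1.49497·(-0.18003 − 0.97000) / (1.49497 − 8.87820) = -0.18003 − (-1.71926)/(-7.38323) = -0.41289

-0.413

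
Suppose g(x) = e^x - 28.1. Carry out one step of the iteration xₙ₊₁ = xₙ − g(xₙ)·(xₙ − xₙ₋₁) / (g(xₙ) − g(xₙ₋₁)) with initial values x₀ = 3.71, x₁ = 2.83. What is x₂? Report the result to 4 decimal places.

3.2406

g(3.71) = 12.753807, g(2.83) = -11.154539
x₂ = 2.830000 − (-11.154539)·(2.830000 − 3.710000) / (-11.154539 − 12.753807) = 2.830000 − (9.815994)/(-23.908346) = 3.240568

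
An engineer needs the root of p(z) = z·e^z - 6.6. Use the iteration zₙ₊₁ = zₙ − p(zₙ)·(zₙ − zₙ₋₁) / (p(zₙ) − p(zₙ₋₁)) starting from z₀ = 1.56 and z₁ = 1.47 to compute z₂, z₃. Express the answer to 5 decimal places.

p(1.56) = 0.8237611, p(1.47) = -0.2066243
z₂ = 1.4700000 − (-0.2066243)·(1.4700000 − 1.5600000) / (-0.2066243 − 0.8237611) = 1.4700000 − (0.0185962)/(-1.0303855) = 1.4880478
p(1.4880478) = -0.0102668
z₃ = 1.4880478 − (-0.0102668)·(1.4880478 − 1.4700000) / (-0.0102668 − (-0.2066243)) = 1.4880478 − (-0.0001853)/(0.1963575) = 1.4889915

1.48805, 1.48899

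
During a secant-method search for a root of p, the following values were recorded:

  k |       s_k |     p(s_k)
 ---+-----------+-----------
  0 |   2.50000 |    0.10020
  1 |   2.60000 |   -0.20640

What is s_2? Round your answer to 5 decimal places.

s_2 = 2.60000 − (-0.20640)·(2.60000 − 2.50000) / (-0.20640 − 0.10020)
   = 2.60000 − (-0.0206400)/(-0.3066000) = 2.5326810

2.53268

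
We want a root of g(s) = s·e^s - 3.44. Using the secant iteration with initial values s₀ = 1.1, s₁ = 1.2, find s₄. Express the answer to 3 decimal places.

1.121

g(1.1) = -0.13542, g(1.2) = 0.54414
s₂ = 1.20000 − 0.54414·(1.20000 − 1.10000) / (0.54414 − (-0.13542)) = 1.20000 − (0.05441)/(0.67956) = 1.11993
g(1.11993) = -0.00784
s₃ = 1.11993 − (-0.00784)·(1.11993 − 1.20000) / (-0.00784 − 0.54414) = 1.11993 − (0.00063)/(-0.55198) = 1.12106
g(1.12106) = -0.00044
s₄ = 1.12106 − (-0.00044)·(1.12106 − 1.11993) / (-0.00044 − (-0.00784)) = 1.12106 − (0.00000)/(0.00739) = 1.12113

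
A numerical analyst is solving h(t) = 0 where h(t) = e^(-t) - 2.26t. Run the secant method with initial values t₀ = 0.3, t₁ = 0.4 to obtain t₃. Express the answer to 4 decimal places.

h(0.3) = 0.062818, h(0.4) = -0.233680
t₂ = 0.400000 − (-0.233680)·(0.400000 − 0.300000) / (-0.233680 − 0.062818) = 0.400000 − (-0.023368)/(-0.296498) = 0.321187
h(0.321187) = -0.000594
t₃ = 0.321187 − (-0.000594)·(0.321187 − 0.400000) / (-0.000594 − (-0.233680)) = 0.321187 − (0.000047)/(0.233086) = 0.320986

0.3210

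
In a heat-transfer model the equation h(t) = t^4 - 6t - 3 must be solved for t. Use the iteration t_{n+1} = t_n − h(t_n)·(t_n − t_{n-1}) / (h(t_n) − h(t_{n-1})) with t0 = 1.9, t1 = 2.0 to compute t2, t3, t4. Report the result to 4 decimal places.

h(1.9) = -1.367900, h(2.0) = 1.000000
t2 = 2.000000 − 1.000000·(2.000000 − 1.900000) / (1.000000 − (-1.367900)) = 2.000000 − (0.100000)/(2.367900) = 1.957768
h(1.957768) = -0.055815
t3 = 1.957768 − (-0.055815)·(1.957768 − 2.000000) / (-0.055815 − 1.000000) = 1.957768 − (0.002357)/(-1.055815) = 1.960001
h(1.960001) = -0.002085
t4 = 1.960001 − (-0.002085)·(1.960001 − 1.957768) / (-0.002085 − (-0.055815)) = 1.960001 − (-0.000005)/(0.053730) = 1.960088

1.9578, 1.9600, 1.9601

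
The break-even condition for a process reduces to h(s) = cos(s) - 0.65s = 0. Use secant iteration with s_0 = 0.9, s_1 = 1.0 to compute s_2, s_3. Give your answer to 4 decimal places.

h(0.9) = 0.036610, h(1.0) = -0.109698
s_2 = 1.000000 − (-0.109698)·(1.000000 − 0.900000) / (-0.109698 − 0.036610) = 1.000000 − (-0.010970)/(-0.146308) = 0.925023
h(0.925023) = 0.000552
s_3 = 0.925023 − 0.000552·(0.925023 − 1.000000) / (0.000552 − (-0.109698)) = 0.925023 − (-0.000041)/(0.110250) = 0.925398

0.9250, 0.9254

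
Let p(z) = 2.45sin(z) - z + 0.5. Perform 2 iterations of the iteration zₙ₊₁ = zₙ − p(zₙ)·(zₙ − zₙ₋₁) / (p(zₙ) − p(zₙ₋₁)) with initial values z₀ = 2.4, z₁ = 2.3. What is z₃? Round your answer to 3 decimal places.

2.310

p(2.4) = -0.24512, p(2.3) = 0.02698
z₂ = 2.30000 − 0.02698·(2.30000 − 2.40000) / (0.02698 − (-0.24512)) = 2.30000 − (-0.00270)/(0.27209) = 2.30991
p(2.30991) = 0.00079
z₃ = 2.30991 − 0.00079·(2.30991 − 2.30000) / (0.00079 − 0.02698) = 2.30991 − (0.00001)/(-0.02619) = 2.31021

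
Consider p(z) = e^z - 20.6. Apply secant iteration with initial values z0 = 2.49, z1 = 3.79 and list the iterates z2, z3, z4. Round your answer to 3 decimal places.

p(2.49) = -8.53872, p(3.79) = 23.65640
z2 = 3.79000 − 23.65640·(3.79000 − 2.49000) / (23.65640 − (-8.53872)) = 3.79000 − (30.75332)/(32.19512) = 2.83478
p(2.83478) = -3.57329
z3 = 2.83478 − (-3.57329)·(2.83478 − 3.79000) / (-3.57329 − 23.65640) = 2.83478 − (3.41327)/(-27.22969) = 2.96013
p(2.96013) = -1.29944
z4 = 2.96013 − (-1.29944)·(2.96013 − 2.83478) / (-1.29944 − (-3.57329)) = 2.96013 − (-0.16289)/(2.27385) = 3.03177

2.835, 2.960, 3.032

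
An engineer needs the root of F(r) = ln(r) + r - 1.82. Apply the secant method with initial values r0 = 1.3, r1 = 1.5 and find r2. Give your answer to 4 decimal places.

F(1.3) = -0.257636, F(1.5) = 0.085465
r2 = 1.500000 − 0.085465·(1.500000 − 1.300000) / (0.085465 − (-0.257636)) = 1.500000 − (0.017093)/(0.343101) = 1.450181

1.4502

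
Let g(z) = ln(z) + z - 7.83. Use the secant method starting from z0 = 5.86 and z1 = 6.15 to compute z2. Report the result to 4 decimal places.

g(5.86) = -0.201850, g(6.15) = 0.136452
z2 = 6.150000 − 0.136452·(6.150000 − 5.860000) / (0.136452 − (-0.201850)) = 6.150000 − (0.039571)/(0.338302) = 6.033030

6.0330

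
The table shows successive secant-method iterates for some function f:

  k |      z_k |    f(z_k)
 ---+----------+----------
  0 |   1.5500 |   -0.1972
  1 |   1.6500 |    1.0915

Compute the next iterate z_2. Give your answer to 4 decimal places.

z_2 = 1.6500 − 1.0915·(1.6500 − 1.5500) / (1.0915 − (-0.1972))
   = 1.6500 − (0.109150)/(1.288700) = 1.565302

1.5653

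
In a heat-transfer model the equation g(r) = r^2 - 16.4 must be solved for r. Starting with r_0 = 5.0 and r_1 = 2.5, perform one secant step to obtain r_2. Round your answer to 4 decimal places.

3.8533

g(5.0) = 8.600000, g(2.5) = -10.150000
r_2 = 2.500000 − (-10.150000)·(2.500000 − 5.000000) / (-10.150000 − 8.600000) = 2.500000 − (25.375000)/(-18.750000) = 3.853333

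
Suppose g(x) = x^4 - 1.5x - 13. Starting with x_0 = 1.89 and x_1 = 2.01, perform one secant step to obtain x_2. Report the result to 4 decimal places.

g(1.89) = -3.075102, g(2.01) = 0.307408
x_2 = 2.010000 − 0.307408·(2.010000 − 1.890000) / (0.307408 − (-3.075102)) = 2.010000 − (0.036889)/(3.382510) = 1.999094

1.9991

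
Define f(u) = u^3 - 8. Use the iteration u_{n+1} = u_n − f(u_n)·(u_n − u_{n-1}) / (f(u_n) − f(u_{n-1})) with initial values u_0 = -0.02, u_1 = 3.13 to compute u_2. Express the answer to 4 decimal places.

0.8018

f(-0.02) = -8.000008, f(3.13) = 22.664297
u_2 = 3.130000 − 22.664297·(3.130000 − (-0.020000)) / (22.664297 − (-8.000008)) = 3.130000 − (71.392536)/(30.664305) = 0.801803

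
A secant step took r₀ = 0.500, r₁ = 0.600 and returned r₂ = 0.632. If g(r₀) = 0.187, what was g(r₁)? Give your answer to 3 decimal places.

0.045

The secant line through (0.500, 0.187) and (0.600, g(r₁)) crosses zero at r₂ = 0.632.
So (0.500, 0.187), (0.600, g(r₁)), (0.632, 0) are collinear:
g(r₁) = 0.187 · (0.600 − 0.632) / (0.500 − 0.632) = 0.187 · (-0.03200)/(-0.13200) = 0.04533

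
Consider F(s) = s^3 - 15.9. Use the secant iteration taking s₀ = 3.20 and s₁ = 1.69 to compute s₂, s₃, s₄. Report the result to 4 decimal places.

F(3.20) = 16.868000, F(1.69) = -11.073191
s₂ = 1.690000 − (-11.073191)·(1.690000 − 3.200000) / (-11.073191 − 16.868000) = 1.690000 − (16.720518)/(-27.941191) = 2.288418
F(2.288418) = -3.915878
s₃ = 2.288418 − (-3.915878)·(2.288418 − 1.690000) / (-3.915878 − (-11.073191)) = 2.288418 − (-2.343333)/(7.157313) = 2.615822
F(2.615822) = 1.998833
s₄ = 2.615822 − 1.998833·(2.615822 − 2.288418) / (1.998833 − (-3.915878)) = 2.615822 − (0.654426)/(5.914711) = 2.505179

2.2884, 2.6158, 2.5052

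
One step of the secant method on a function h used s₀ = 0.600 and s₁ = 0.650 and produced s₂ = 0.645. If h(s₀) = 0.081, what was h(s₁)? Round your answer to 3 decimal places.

-0.009

The secant line through (0.600, 0.081) and (0.650, h(s₁)) crosses zero at s₂ = 0.645.
So (0.600, 0.081), (0.650, h(s₁)), (0.645, 0) are collinear:
h(s₁) = 0.081 · (0.650 − 0.645) / (0.600 − 0.645) = 0.081 · (0.00500)/(-0.04500) = -0.00900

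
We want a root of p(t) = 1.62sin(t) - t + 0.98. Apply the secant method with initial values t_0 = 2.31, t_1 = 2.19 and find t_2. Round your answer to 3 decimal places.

p(2.31) = -0.13281, p(2.19) = 0.10923
t_2 = 2.19000 − 0.10923·(2.19000 − 2.31000) / (0.10923 − (-0.13281)) = 2.19000 − (-0.01311)/(0.24204) = 2.24415

2.244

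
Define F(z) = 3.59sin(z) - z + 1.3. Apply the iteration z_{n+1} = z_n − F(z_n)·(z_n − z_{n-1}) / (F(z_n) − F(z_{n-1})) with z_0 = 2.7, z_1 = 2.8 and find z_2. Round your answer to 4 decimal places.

2.7311

F(2.7) = 0.134294, F(2.8) = -0.297393
z_2 = 2.800000 − (-0.297393)·(2.800000 − 2.700000) / (-0.297393 − 0.134294) = 2.800000 − (-0.029739)/(-0.431686) = 2.731109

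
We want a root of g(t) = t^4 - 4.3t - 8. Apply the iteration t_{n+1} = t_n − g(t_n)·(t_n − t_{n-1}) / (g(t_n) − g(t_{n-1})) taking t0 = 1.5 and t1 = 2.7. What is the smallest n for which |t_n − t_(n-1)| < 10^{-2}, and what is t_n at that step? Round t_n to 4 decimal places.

n = 6, t_n = 2.0212

g(1.5) = -9.387500, g(2.7) = 33.534100
t2 = 2.700000 − 33.534100·(1.200000)/(42.921600) = 1.762455;  |Δ| = 0.937545
g(1.762455) = -5.929777
t3 = 1.762455 − (-5.929777)·(-0.937545)/(-39.463877) = 1.903329;  |Δ| = 0.140874
g(1.903329) = -3.060635
t4 = 1.903329 − (-3.060635)·(0.140874)/(2.869142) = 2.053605;  |Δ| = 0.150276
g(2.053605) = 0.955074
t5 = 2.053605 − 0.955074·(0.150276)/(4.015710) = 2.017865;  |Δ| = 0.035741
g(2.017865) = -0.097448
t6 = 2.017865 − (-0.097448)·(-0.035741)/(-1.052522) = 2.021174;  |Δ| = 0.003309
|t6 − t5| = 0.003309 < 10^{-2}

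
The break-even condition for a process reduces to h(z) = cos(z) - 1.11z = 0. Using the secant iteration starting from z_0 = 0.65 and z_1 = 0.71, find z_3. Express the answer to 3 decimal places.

h(0.65) = 0.07458, h(0.71) = -0.02974
z_2 = 0.71000 − (-0.02974)·(0.71000 − 0.65000) / (-0.02974 − 0.07458) = 0.71000 − (-0.00178)/(-0.10432) = 0.69290
h(0.69290) = 0.00028
z_3 = 0.69290 − 0.00028·(0.69290 − 0.71000) / (0.00028 − (-0.02974)) = 0.69290 − (0.00000)/(0.03002) = 0.69306

0.693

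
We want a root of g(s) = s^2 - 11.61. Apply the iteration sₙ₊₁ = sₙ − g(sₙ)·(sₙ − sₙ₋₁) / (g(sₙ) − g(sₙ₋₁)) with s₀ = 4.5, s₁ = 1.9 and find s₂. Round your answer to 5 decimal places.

3.15000

g(4.5) = 8.6400000, g(1.9) = -8.0000000
s₂ = 1.9000000 − (-8.0000000)·(1.9000000 − 4.5000000) / (-8.0000000 − 8.6400000) = 1.9000000 − (20.8000000)/(-16.6400000) = 3.1500000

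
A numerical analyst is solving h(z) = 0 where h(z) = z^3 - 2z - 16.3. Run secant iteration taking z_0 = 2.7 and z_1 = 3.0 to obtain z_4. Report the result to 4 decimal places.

h(2.7) = -2.017000, h(3.0) = 4.700000
z_2 = 3.000000 − 4.700000·(3.000000 − 2.700000) / (4.700000 − (-2.017000)) = 3.000000 − (1.410000)/(6.717000) = 2.790085
h(2.790085) = -0.160549
z_3 = 2.790085 − (-0.160549)·(2.790085 − 3.000000) / (-0.160549 − 4.700000) = 2.790085 − (0.033702)/(-4.860549) = 2.797019
h(2.797019) = -0.012086
z_4 = 2.797019 − (-0.012086)·(2.797019 − 2.790085) / (-0.012086 − (-0.160549)) = 2.797019 − (-0.000084)/(0.148463) = 2.797583

2.7976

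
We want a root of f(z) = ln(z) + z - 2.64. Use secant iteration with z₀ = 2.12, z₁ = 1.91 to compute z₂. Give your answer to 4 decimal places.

1.9654

f(2.12) = 0.231416, f(1.91) = -0.082897
z₂ = 1.910000 − (-0.082897)·(1.910000 − 2.120000) / (-0.082897 − 0.231416) = 1.910000 − (0.017408)/(-0.314313) = 1.965385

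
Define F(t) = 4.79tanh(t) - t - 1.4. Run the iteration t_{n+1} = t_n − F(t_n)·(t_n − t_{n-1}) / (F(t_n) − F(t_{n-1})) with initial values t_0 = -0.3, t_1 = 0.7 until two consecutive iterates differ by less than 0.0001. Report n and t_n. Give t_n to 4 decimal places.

n = 6, t_n = 0.3936

F(-0.3) = -2.495387, F(0.7) = 0.794922
t_2 = 0.700000 − 0.794922·(1.000000)/(3.290309) = 0.458405;  |Δ| = 0.241595
F(0.458405) = 0.195468
t_3 = 0.458405 − 0.195468·(-0.241595)/(-0.599454) = 0.379627;  |Δ| = 0.078778
F(0.379627) = -0.043811
t_4 = 0.379627 − (-0.043811)·(-0.078778)/(-0.239278) = 0.394051;  |Δ| = 0.014424
F(0.394051) = 0.001467
t_5 = 0.394051 − 0.001467·(0.014424)/(0.045277) = 0.393583;  |Δ| = 0.000467
F(0.393583) = 0.000010
t_6 = 0.393583 − 0.000010·(-0.000467)/(-0.001457) = 0.393580;  |Δ| = 0.000003
|t_6 − t_5| = 0.000003 < 0.0001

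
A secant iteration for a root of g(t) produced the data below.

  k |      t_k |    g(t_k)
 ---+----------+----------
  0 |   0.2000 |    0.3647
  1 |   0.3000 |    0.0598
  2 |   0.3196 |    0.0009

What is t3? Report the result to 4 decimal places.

0.3199

t3 = 0.3196 − 0.0009·(0.3196 − 0.3000) / (0.0009 − 0.0598)
   = 0.3196 − (0.000018)/(-0.058900) = 0.319899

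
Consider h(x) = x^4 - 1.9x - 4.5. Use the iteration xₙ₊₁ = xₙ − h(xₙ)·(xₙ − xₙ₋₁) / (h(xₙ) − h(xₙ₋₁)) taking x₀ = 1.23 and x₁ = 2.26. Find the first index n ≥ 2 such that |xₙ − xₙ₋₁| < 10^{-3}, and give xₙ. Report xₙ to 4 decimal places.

n = 7, xₙ = 1.6637

h(1.23) = -4.548134, h(2.26) = 17.293578
x₂ = 2.260000 − 17.293578·(1.030000)/(21.841711) = 1.444479;  |Δ| = 0.815521
h(1.444479) = -2.890951
x₃ = 1.444479 − (-2.890951)·(-0.815521)/(-20.184529) = 1.561282;  |Δ| = 0.116804
h(1.561282) = -1.524529
x₄ = 1.561282 − (-1.524529)·(0.116804)/(1.366422) = 1.691602;  |Δ| = 0.130319
h(1.691602) = 0.474230
x₅ = 1.691602 − 0.474230·(0.130319)/(1.998759) = 1.660682;  |Δ| = 0.030920
h(1.660682) = -0.049482
x₆ = 1.660682 − (-0.049482)·(-0.030920)/(-0.523712) = 1.663603;  |Δ| = 0.002921
h(1.663603) = -0.001372
x₇ = 1.663603 − (-0.001372)·(0.002921)/(0.048110) = 1.663686;  |Δ| = 0.000083
|x₇ − x₆| = 0.000083 < 10^{-3}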